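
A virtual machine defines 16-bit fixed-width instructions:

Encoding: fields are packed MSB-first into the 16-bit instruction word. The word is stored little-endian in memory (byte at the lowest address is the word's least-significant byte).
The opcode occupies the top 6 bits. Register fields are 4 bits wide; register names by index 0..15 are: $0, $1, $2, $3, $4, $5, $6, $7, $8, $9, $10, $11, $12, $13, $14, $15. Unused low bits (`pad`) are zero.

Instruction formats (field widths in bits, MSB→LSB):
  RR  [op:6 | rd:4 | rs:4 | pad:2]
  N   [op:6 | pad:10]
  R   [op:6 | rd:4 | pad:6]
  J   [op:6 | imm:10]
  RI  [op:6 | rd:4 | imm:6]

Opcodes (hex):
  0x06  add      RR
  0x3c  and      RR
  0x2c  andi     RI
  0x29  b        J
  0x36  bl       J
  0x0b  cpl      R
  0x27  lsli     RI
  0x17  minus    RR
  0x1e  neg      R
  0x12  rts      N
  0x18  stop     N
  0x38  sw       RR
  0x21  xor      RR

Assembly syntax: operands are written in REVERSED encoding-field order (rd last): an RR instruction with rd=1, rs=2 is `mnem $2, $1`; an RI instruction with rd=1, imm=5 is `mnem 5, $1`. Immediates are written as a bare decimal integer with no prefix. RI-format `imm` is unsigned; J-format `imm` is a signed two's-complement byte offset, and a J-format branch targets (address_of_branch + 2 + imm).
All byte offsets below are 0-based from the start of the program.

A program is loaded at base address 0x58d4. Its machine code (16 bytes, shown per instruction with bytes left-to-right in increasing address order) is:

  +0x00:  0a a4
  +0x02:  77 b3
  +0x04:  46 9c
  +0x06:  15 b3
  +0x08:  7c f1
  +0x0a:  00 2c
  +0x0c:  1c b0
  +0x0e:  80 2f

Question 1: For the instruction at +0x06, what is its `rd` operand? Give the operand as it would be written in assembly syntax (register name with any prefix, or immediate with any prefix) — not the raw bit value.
off 0x06: read 15 b3 as little → 0xb315
  opcode bits[15:10]=0x2c: andi/RI
  rd: (w>>6)&0xf=0xc → $12
  imm: (w>>0)&0x3f=0x15 → 21

$12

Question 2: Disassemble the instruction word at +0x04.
lsli 6, $1

off 0x04: read 46 9c as little → 0x9c46
  opcode bits[15:10]=0x27: lsli/RI
  [9:6] rd=1 = $1
  [5:0] imm=6 = 6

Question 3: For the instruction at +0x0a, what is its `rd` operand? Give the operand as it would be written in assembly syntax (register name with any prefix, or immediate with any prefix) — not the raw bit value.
$0

@+0a  little-endian(00 2c) = 0x2c00
  top 6b → 0xb → cpl [R]
  rd@[9:6]=0x0 ⇒ $0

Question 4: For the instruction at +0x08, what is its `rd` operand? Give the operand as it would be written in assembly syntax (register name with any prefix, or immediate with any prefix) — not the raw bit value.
[08] 7c f1 → 0xf17c
  op=0xf17c>>10=0x3c ⇒ and (RR)
  rd: (w>>6)&0xf=0x5 → $5
  rs: (w>>2)&0xf=0xf → $15

$5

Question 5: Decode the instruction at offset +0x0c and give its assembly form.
@+0c  little-endian(1c b0) = 0xb01c
  top 6b → 0x2c → andi [RI]
  rd@[9:6]=0x0 ⇒ $0
  imm@[5:0]=0x1c ⇒ 28

andi 28, $0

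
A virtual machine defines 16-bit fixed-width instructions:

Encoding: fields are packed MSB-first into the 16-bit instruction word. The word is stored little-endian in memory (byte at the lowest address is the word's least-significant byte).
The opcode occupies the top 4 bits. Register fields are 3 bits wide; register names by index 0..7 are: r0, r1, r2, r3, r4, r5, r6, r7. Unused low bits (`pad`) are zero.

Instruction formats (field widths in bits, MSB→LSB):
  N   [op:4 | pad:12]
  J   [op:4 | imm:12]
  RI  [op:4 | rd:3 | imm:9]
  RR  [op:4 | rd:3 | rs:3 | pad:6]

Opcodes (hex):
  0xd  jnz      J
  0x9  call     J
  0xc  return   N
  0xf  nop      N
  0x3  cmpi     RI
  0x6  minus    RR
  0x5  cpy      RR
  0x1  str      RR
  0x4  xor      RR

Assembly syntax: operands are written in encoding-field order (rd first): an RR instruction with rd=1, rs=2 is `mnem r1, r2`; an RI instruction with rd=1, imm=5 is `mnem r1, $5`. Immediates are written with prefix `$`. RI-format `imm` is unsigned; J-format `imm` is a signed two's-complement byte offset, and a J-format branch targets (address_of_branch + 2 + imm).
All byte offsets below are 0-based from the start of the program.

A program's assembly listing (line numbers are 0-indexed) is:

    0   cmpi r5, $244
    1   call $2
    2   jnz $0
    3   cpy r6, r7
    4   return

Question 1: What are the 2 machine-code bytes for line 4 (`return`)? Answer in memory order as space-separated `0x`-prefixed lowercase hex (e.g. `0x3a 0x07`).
0x00 0xc0

L4: return op=0xc:4|pad=0:12 ⇒ 0xc000 ⇒ little 00 c0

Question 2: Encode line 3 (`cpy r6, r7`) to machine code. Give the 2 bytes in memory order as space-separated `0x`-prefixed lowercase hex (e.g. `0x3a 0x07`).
0xc0 0x5d

3. cpy fields op=0x5:4|rd=6:3|rs=7:3|pad=0:6 → word 5dc0h → c0 5d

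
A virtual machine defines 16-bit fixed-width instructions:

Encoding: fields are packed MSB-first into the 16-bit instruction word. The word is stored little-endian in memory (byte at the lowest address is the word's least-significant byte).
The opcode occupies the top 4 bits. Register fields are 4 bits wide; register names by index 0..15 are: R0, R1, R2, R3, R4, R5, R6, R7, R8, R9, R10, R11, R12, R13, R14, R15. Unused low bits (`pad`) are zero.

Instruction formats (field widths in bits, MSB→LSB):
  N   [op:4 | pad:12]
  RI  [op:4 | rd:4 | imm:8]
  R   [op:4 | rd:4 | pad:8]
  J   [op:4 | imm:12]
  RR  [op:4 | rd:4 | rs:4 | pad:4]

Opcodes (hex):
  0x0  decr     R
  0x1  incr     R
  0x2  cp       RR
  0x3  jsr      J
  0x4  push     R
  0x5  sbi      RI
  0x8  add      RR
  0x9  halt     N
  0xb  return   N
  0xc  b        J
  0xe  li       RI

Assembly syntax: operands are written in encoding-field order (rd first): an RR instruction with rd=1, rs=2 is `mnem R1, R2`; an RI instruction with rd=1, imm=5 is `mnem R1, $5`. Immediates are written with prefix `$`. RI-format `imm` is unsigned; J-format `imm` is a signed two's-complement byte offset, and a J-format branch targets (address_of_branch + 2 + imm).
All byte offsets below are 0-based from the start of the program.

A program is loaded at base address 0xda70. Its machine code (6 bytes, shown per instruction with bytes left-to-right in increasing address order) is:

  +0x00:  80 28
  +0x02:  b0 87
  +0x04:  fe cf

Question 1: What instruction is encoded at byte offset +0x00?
cp R8, R8

@+00  little-endian(80 28) = 0x2880
  op=0x2880>>12=0x2 ⇒ cp (RR)
  [11:8] rd=8 = R8
  [7:4] rs=8 = R8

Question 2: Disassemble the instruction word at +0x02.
+0x02: b0 87 ⇒ word 0x87b0 (little)
  opcode bits[15:12]=0x8: add/RR
  [11:8] rd=7 = R7
  [7:4] rs=11 = R11

add R7, R11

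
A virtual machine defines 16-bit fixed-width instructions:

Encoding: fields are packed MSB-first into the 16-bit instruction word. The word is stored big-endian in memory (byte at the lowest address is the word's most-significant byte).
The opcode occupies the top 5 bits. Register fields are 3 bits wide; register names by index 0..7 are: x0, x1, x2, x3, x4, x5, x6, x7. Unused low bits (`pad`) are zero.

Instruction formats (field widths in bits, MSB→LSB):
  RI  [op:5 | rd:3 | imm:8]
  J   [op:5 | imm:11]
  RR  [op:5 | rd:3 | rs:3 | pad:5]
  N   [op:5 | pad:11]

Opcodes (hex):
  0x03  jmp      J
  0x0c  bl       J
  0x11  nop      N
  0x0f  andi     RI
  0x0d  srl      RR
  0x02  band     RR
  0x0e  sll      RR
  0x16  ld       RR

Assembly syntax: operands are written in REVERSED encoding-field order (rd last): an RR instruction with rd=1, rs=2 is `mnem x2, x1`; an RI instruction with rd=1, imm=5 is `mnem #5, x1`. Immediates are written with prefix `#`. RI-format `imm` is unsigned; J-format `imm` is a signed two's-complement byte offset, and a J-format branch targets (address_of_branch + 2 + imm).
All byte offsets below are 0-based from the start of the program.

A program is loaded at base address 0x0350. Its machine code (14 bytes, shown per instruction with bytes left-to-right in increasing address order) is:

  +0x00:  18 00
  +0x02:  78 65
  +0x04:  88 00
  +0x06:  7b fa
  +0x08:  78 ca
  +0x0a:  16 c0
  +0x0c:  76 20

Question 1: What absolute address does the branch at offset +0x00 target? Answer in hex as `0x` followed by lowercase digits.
0x0352

+0x00: 18 00 ⇒ word 0x1800 (big)
  top 5b → 0x3 → jmp [J]
  [10:0] imm=0 = #0
  target = base 0x0350 + off 0x00 + 2 + imm 0 = 0x0352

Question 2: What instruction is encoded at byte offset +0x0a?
band x6, x6

[0a] 16 c0 → 0x16c0
  opcode bits[15:11]=0x2: band/RR
  [10:8] rd=6 = x6
  [7:5] rs=6 = x6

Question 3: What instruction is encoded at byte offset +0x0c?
@+0c  big-endian(76 20) = 0x7620
  top 5b → 0xe → sll [RR]
  rd: (w>>8)&0x7=0x6 → x6
  rs: (w>>5)&0x7=0x1 → x1

sll x1, x6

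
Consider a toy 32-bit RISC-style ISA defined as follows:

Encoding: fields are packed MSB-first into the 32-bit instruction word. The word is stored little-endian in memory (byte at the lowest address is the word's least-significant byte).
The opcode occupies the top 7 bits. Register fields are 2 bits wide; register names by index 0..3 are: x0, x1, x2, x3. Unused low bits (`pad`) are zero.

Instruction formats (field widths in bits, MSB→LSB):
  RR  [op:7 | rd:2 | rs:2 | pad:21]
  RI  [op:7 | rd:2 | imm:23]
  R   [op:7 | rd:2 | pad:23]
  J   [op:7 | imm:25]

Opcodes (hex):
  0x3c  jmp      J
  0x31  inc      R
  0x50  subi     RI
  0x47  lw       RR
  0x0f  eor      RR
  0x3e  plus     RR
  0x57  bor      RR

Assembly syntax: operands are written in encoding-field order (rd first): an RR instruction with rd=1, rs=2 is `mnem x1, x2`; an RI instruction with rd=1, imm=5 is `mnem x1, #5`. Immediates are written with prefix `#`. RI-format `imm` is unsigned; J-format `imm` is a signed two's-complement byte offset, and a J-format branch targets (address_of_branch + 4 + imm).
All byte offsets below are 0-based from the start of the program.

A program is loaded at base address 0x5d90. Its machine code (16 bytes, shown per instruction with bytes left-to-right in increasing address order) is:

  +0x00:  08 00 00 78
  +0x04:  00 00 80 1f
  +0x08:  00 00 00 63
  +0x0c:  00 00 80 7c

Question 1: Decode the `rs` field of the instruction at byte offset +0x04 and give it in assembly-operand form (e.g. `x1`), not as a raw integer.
+0x04: 00 00 80 1f ⇒ word 0x1f800000 (little)
  op=0x1f800000>>25=0xf ⇒ eor (RR)
  rd@[24:23]=0x3 ⇒ x3
  rs@[22:21]=0x0 ⇒ x0

x0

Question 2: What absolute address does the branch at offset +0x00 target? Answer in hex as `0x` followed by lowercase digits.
@+00  little-endian(08 00 00 78) = 0x78000008
  op=0x78000008>>25=0x3c ⇒ jmp (J)
  imm@[24:0]=0x8 ⇒ #8
  target = base 0x5d90 + off 0x00 + 4 + imm 8 = 0x5d9c

0x5d9c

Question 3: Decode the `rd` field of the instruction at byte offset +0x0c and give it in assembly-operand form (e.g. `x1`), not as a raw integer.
+0x0c: 00 00 80 7c ⇒ word 0x7c800000 (little)
  top 7b → 0x3e → plus [RR]
  [24:23] rd=1 = x1
  [22:21] rs=0 = x0

x1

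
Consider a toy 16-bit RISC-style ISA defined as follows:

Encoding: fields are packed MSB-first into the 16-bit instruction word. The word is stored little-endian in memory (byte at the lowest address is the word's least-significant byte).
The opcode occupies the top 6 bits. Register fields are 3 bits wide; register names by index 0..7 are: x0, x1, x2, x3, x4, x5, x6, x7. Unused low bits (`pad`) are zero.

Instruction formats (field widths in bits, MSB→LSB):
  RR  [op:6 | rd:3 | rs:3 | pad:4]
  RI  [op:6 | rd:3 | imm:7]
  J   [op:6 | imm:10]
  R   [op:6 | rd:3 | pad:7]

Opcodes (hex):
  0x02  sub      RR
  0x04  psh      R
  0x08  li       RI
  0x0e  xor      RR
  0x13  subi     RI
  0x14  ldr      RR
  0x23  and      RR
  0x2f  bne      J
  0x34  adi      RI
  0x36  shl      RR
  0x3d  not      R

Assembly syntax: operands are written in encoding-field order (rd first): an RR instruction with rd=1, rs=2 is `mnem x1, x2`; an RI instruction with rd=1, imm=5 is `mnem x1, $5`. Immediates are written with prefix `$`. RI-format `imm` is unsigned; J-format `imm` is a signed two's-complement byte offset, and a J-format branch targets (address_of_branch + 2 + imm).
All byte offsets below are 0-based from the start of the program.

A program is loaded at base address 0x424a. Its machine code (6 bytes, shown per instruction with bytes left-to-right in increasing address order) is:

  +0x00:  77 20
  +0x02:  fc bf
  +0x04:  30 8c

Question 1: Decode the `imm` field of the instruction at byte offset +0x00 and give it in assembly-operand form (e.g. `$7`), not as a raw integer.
$119

[00] 77 20 → 0x2077
  opcode bits[15:10]=0x8: li/RI
  rd@[9:7]=0x0 ⇒ x0
  imm@[6:0]=0x77 ⇒ $119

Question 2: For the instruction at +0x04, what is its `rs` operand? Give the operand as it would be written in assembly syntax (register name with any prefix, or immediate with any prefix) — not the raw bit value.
x3

@+04  little-endian(30 8c) = 0x8c30
  top 6b → 0x23 → and [RR]
  [9:7] rd=0 = x0
  [6:4] rs=3 = x3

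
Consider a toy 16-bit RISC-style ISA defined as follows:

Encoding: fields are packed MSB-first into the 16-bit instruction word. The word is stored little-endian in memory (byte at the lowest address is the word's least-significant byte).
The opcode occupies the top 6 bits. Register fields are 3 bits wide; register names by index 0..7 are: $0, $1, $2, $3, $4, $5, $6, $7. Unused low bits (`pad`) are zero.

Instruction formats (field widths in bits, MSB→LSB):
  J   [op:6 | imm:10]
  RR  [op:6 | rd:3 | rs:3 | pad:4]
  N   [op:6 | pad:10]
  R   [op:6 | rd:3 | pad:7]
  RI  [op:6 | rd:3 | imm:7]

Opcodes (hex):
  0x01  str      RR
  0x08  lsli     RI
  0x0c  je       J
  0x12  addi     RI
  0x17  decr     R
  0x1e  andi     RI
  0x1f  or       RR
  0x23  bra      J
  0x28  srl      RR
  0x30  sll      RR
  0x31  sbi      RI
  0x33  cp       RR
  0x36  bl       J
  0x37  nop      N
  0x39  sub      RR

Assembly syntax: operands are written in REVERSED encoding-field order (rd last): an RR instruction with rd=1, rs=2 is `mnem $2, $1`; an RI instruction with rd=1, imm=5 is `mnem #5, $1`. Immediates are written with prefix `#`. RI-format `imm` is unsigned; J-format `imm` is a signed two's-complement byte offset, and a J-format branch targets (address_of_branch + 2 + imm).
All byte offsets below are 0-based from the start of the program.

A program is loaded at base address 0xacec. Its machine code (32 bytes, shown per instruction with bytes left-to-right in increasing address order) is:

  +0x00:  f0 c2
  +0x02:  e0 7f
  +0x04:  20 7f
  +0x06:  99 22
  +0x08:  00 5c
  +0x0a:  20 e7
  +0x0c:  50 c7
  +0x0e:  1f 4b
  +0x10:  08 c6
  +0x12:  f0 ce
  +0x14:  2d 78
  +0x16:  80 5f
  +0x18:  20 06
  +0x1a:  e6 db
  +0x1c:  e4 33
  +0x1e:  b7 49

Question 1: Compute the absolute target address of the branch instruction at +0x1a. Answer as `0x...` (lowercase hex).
0xacee

@+1a  little-endian(e6 db) = 0xdbe6
  opcode bits[15:10]=0x36: bl/J
  imm: (w>>0)&0x3ff=0x3e6 (s10→-26) → #-26
  target = base 0xacec + off 0x1a + 2 + imm -26 = 0xacee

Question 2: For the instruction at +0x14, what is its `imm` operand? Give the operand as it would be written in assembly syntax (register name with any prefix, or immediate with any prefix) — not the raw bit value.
#45

+0x14: 2d 78 ⇒ word 0x782d (little)
  op=0x782d>>10=0x1e ⇒ andi (RI)
  [9:7] rd=0 = $0
  [6:0] imm=45 = #45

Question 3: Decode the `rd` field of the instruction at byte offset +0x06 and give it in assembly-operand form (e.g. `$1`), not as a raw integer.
$5

off 0x06: read 99 22 as little → 0x2299
  opcode bits[15:10]=0x8: lsli/RI
  rd@[9:7]=0x5 ⇒ $5
  imm@[6:0]=0x19 ⇒ #25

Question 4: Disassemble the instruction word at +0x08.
@+08  little-endian(00 5c) = 0x5c00
  op=0x5c00>>10=0x17 ⇒ decr (R)
  rd@[9:7]=0x0 ⇒ $0

decr $0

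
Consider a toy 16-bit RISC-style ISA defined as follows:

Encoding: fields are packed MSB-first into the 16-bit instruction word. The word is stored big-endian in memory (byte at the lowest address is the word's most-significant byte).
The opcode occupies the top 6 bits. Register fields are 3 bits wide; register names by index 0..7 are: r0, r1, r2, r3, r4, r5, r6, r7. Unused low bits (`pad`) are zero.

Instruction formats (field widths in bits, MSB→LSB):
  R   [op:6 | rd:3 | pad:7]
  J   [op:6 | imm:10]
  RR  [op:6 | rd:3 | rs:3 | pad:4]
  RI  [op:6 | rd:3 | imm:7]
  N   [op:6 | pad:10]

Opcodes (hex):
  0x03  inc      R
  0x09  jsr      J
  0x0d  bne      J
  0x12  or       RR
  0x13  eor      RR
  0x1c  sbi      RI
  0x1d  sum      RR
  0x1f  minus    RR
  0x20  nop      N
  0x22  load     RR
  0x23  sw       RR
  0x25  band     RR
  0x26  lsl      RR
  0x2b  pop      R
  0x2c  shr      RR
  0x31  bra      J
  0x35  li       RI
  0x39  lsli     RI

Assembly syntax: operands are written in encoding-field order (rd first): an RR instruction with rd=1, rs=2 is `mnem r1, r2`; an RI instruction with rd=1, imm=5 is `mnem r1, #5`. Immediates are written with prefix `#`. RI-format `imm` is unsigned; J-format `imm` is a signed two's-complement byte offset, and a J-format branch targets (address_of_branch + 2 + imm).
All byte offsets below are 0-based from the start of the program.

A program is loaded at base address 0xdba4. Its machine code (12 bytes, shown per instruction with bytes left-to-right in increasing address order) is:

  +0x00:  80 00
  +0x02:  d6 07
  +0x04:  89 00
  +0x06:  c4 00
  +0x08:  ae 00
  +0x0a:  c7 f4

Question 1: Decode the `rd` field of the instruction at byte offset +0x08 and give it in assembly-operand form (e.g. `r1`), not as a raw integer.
+0x08: ae 00 ⇒ word 0xae00 (big)
  op=0xae00>>10=0x2b ⇒ pop (R)
  [9:7] rd=4 = r4

r4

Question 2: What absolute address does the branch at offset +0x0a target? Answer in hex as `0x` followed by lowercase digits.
@+0a  big-endian(c7 f4) = 0xc7f4
  opcode bits[15:10]=0x31: bra/J
  imm: (w>>0)&0x3ff=0x3f4 (s10→-12) → #-12
  target = base 0xdba4 + off 0x0a + 2 + imm -12 = 0xdba4

0xdba4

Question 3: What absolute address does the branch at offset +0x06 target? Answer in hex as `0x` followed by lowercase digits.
0xdbac

[06] c4 00 → 0xc400
  opcode bits[15:10]=0x31: bra/J
  imm@[9:0]=0x0 ⇒ #0
  target = base 0xdba4 + off 0x06 + 2 + imm 0 = 0xdbac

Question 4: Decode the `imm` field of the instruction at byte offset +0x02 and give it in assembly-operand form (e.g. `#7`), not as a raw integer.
[02] d6 07 → 0xd607
  opcode bits[15:10]=0x35: li/RI
  rd@[9:7]=0x4 ⇒ r4
  imm@[6:0]=0x7 ⇒ #7

#7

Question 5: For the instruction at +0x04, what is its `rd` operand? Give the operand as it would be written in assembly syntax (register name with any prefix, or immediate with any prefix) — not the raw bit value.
@+04  big-endian(89 00) = 0x8900
  op=0x8900>>10=0x22 ⇒ load (RR)
  rd: (w>>7)&0x7=0x2 → r2
  rs: (w>>4)&0x7=0x0 → r0

r2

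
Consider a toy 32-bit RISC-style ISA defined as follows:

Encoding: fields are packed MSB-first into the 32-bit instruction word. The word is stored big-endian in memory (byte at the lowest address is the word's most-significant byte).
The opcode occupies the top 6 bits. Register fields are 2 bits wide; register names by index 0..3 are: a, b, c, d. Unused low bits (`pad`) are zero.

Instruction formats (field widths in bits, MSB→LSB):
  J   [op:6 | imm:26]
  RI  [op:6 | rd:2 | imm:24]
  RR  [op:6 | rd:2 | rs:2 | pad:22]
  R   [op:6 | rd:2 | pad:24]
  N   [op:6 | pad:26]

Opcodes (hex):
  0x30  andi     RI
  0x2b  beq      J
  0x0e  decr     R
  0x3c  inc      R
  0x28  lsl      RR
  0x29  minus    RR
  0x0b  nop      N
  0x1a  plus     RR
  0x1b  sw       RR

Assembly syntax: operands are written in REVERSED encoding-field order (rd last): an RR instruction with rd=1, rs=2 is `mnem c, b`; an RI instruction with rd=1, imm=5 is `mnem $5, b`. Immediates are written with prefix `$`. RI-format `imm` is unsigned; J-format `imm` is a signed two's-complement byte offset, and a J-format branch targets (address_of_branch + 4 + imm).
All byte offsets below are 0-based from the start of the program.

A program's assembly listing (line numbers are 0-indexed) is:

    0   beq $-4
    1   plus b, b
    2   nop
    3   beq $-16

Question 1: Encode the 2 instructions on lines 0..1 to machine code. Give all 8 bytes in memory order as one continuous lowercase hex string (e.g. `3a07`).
affffffc69400000

L0: beq op=0x2b:6|imm=-4:26 ⇒ 0xaffffffc ⇒ big af ff ff fc
L1: plus op=0x1a:6|rd=1:2|rs=1:2|pad=0:22 ⇒ 0x69400000 ⇒ big 69 40 00 00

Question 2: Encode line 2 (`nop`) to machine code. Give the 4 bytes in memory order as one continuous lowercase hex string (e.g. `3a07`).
2. nop fields op=0xb:6|pad=0:26 → word 2c000000h → 2c 00 00 00

2c000000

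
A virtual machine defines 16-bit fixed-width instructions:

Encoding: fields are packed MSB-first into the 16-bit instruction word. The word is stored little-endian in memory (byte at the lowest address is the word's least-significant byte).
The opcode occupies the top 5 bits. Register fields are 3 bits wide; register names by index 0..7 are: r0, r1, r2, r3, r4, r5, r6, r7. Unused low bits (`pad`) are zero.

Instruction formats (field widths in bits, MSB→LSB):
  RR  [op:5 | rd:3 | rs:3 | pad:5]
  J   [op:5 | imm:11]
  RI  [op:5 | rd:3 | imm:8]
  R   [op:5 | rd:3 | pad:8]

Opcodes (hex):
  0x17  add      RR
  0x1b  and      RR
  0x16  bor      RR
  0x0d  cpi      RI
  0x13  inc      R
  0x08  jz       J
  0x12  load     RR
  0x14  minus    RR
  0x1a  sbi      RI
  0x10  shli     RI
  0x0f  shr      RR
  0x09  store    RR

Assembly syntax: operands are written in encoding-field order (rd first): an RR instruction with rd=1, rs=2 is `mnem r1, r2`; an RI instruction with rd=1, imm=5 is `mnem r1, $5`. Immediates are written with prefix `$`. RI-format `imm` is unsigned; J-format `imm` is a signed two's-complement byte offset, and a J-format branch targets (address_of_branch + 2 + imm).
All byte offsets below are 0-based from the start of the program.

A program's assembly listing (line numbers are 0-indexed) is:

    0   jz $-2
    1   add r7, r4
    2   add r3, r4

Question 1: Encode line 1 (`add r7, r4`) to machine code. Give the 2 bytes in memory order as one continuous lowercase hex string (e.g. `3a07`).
80bf

line 1 (add): pack op=0x17:5|rd=7:3|rs=4:3|pad=0:5 = 0xbf80; little→ 80 bf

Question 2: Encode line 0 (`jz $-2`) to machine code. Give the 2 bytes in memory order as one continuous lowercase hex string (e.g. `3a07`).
fe47

line 0 (jz): pack op=0x8:5|imm=-2:11 = 0x47fe; little→ fe 47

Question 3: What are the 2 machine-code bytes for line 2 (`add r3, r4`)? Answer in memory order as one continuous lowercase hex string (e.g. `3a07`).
line 2 (add): pack op=0x17:5|rd=3:3|rs=4:3|pad=0:5 = 0xbb80; little→ 80 bb

80bb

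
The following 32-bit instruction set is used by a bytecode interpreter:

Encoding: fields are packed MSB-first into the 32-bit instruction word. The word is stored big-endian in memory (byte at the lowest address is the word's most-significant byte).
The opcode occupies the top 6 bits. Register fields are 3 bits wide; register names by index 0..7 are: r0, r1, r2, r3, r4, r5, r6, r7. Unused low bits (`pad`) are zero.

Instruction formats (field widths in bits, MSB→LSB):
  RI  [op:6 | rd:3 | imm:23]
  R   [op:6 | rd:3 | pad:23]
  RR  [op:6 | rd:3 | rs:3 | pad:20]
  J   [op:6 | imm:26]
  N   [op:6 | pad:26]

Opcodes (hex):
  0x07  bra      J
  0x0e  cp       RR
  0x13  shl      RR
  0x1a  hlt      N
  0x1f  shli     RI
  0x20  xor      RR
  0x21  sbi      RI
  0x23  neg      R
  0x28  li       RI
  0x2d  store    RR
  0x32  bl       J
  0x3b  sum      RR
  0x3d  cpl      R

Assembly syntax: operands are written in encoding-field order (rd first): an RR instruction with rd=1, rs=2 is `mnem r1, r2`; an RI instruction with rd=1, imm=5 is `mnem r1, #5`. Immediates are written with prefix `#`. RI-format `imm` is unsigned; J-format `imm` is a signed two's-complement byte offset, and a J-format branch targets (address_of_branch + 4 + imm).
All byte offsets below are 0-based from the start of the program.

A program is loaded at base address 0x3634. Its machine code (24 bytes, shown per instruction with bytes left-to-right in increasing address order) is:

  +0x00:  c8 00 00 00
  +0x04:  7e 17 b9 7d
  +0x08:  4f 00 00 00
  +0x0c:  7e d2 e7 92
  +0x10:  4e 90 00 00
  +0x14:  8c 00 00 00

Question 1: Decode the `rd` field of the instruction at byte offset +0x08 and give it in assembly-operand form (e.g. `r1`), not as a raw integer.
off 0x08: read 4f 00 00 00 as big → 0x4f000000
  top 6b → 0x13 → shl [RR]
  [25:23] rd=6 = r6
  [22:20] rs=0 = r0

r6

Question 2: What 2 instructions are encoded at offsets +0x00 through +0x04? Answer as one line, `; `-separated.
off 0x00: read c8 00 00 00 as big → 0xc8000000
  top 6b → 0x32 → bl [J]
  imm: (w>>0)&0x3ffffff=0x0 → #0
off 0x04: read 7e 17 b9 7d as big → 0x7e17b97d
  top 6b → 0x1f → shli [RI]
  rd: (w>>23)&0x7=0x4 → r4
  imm: (w>>0)&0x7fffff=0x17b97d → #1554813

bl #0; shli r4, #1554813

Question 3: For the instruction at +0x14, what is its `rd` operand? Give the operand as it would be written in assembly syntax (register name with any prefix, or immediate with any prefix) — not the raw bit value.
[14] 8c 00 00 00 → 0x8c000000
  op=0x8c000000>>26=0x23 ⇒ neg (R)
  rd: (w>>23)&0x7=0x0 → r0

r0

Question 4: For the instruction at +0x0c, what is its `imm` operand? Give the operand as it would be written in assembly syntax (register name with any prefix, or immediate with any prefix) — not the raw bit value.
@+0c  big-endian(7e d2 e7 92) = 0x7ed2e792
  op=0x7ed2e792>>26=0x1f ⇒ shli (RI)
  rd: (w>>23)&0x7=0x5 → r5
  imm: (w>>0)&0x7fffff=0x52e792 → #5433234

#5433234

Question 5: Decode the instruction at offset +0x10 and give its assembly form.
shl r5, r1

@+10  big-endian(4e 90 00 00) = 0x4e900000
  top 6b → 0x13 → shl [RR]
  rd@[25:23]=0x5 ⇒ r5
  rs@[22:20]=0x1 ⇒ r1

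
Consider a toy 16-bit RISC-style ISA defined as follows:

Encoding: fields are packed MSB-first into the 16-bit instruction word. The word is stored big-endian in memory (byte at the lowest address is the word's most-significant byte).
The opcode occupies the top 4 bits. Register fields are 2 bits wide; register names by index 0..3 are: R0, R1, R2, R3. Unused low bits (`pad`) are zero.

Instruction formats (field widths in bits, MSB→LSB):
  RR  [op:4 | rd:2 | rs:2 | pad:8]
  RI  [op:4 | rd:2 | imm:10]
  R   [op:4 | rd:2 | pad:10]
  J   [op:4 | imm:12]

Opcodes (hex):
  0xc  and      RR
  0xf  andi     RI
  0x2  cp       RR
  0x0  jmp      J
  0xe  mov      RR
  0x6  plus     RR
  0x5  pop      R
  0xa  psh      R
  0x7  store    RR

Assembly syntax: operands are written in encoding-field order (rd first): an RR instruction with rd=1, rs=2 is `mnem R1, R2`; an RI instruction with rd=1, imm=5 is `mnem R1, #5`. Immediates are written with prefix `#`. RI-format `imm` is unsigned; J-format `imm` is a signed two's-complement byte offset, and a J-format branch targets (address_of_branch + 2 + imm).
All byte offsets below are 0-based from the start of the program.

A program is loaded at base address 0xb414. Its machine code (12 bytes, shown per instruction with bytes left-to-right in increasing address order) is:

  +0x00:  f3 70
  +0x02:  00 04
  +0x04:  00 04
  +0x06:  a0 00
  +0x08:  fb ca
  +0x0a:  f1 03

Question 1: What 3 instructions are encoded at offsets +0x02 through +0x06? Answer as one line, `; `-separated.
[02] 00 04 → 0x0004
  op=0x0004>>12=0x0 ⇒ jmp (J)
  imm@[11:0]=0x4 ⇒ #4
[04] 00 04 → 0x0004
  op=0x0004>>12=0x0 ⇒ jmp (J)
  imm@[11:0]=0x4 ⇒ #4
[06] a0 00 → 0xa000
  op=0xa000>>12=0xa ⇒ psh (R)
  rd@[11:10]=0x0 ⇒ R0

jmp #4; jmp #4; psh R0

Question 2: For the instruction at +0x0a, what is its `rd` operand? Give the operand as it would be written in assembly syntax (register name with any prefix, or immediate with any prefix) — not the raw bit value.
+0x0a: f1 03 ⇒ word 0xf103 (big)
  top 4b → 0xf → andi [RI]
  rd: (w>>10)&0x3=0x0 → R0
  imm: (w>>0)&0x3ff=0x103 → #259

R0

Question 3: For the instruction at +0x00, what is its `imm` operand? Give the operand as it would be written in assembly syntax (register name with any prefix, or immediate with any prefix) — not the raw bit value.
+0x00: f3 70 ⇒ word 0xf370 (big)
  op=0xf370>>12=0xf ⇒ andi (RI)
  [11:10] rd=0 = R0
  [9:0] imm=880 = #880

#880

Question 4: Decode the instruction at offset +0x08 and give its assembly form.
@+08  big-endian(fb ca) = 0xfbca
  top 4b → 0xf → andi [RI]
  rd: (w>>10)&0x3=0x2 → R2
  imm: (w>>0)&0x3ff=0x3ca → #970

andi R2, #970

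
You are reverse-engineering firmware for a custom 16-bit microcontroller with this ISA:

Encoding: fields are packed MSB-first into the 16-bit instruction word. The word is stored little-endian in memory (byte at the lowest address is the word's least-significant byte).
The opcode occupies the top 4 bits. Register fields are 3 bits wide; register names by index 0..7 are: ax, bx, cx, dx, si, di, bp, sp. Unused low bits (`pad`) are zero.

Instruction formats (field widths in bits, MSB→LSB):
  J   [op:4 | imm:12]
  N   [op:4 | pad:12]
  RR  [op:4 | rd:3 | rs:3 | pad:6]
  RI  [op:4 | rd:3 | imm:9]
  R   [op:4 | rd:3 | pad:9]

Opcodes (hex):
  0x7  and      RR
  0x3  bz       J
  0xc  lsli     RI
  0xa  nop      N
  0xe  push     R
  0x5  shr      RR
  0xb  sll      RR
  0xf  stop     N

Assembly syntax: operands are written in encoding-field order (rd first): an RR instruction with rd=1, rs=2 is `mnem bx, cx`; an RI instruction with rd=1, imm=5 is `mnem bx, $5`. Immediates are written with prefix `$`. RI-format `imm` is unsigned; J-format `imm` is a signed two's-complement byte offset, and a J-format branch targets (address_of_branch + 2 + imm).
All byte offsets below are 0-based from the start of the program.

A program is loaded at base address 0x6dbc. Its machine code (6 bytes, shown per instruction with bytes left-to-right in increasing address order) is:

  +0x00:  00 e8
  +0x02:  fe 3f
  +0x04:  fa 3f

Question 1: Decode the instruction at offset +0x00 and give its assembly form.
off 0x00: read 00 e8 as little → 0xe800
  opcode bits[15:12]=0xe: push/R
  rd: (w>>9)&0x7=0x4 → si

push si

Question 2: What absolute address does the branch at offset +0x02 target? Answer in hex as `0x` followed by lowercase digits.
0x6dbe

off 0x02: read fe 3f as little → 0x3ffe
  op=0x3ffe>>12=0x3 ⇒ bz (J)
  imm@[11:0]=0xffe (s12→-2) ⇒ $-2
  target = base 0x6dbc + off 0x02 + 2 + imm -2 = 0x6dbe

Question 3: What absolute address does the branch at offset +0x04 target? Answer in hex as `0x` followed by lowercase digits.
0x6dbc

@+04  little-endian(fa 3f) = 0x3ffa
  top 4b → 0x3 → bz [J]
  imm@[11:0]=0xffa (s12→-6) ⇒ $-6
  target = base 0x6dbc + off 0x04 + 2 + imm -6 = 0x6dbc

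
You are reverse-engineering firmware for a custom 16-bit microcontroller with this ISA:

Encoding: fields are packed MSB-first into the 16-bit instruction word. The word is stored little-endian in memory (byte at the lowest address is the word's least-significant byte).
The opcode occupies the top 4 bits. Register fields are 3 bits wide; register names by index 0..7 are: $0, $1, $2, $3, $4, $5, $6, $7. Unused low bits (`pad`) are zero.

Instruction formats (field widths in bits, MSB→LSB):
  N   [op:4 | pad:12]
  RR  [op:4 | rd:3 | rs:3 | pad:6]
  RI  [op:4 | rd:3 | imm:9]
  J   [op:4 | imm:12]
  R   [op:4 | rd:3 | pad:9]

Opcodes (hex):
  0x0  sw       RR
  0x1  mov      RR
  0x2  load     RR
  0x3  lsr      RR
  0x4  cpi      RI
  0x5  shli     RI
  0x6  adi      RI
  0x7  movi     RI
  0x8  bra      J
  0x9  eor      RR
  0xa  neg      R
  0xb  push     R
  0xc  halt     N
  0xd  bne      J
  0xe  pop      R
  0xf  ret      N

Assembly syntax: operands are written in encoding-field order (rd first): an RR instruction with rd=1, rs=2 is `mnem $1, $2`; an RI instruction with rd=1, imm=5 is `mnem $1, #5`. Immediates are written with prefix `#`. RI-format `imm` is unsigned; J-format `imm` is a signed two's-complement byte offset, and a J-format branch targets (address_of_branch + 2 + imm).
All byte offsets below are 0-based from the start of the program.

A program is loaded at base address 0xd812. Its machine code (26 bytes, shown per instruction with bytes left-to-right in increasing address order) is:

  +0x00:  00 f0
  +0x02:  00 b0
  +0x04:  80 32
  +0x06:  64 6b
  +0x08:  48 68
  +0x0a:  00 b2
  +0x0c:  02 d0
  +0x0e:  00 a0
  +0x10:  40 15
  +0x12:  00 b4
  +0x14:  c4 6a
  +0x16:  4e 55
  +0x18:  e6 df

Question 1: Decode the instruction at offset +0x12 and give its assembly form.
+0x12: 00 b4 ⇒ word 0xb400 (little)
  op=0xb400>>12=0xb ⇒ push (R)
  rd: (w>>9)&0x7=0x2 → $2

push $2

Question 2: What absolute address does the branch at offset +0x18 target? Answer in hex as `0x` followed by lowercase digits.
off 0x18: read e6 df as little → 0xdfe6
  op=0xdfe6>>12=0xd ⇒ bne (J)
  imm: (w>>0)&0xfff=0xfe6 (s12→-26) → #-26
  target = base 0xd812 + off 0x18 + 2 + imm -26 = 0xd812

0xd812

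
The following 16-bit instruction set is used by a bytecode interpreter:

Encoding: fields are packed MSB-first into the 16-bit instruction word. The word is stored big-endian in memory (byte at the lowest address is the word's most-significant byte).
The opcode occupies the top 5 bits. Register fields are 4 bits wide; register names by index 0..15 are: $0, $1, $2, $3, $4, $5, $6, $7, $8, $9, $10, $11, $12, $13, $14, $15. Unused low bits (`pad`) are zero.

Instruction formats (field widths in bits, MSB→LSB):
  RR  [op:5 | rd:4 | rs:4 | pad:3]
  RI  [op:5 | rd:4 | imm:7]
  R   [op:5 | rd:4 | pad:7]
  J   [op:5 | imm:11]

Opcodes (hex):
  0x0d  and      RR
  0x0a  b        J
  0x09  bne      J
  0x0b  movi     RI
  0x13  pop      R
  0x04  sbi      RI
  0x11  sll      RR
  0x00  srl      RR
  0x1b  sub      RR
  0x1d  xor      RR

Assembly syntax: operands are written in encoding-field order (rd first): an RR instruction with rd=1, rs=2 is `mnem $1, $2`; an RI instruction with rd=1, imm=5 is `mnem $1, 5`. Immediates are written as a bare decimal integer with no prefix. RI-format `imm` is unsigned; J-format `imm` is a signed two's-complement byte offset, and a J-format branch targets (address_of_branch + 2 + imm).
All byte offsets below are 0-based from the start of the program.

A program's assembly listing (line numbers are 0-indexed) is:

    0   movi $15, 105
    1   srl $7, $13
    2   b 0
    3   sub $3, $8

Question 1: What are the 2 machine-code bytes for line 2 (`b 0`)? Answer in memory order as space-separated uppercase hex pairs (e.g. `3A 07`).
50 00

L2: b op=0xa:5|imm=0:11 ⇒ 0x5000 ⇒ big 50 00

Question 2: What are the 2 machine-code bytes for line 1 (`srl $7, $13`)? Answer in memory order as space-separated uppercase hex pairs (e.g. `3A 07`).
03 E8

1. srl fields op=0x0:5|rd=7:4|rs=13:4|pad=0:3 → word 03e8h → 03 e8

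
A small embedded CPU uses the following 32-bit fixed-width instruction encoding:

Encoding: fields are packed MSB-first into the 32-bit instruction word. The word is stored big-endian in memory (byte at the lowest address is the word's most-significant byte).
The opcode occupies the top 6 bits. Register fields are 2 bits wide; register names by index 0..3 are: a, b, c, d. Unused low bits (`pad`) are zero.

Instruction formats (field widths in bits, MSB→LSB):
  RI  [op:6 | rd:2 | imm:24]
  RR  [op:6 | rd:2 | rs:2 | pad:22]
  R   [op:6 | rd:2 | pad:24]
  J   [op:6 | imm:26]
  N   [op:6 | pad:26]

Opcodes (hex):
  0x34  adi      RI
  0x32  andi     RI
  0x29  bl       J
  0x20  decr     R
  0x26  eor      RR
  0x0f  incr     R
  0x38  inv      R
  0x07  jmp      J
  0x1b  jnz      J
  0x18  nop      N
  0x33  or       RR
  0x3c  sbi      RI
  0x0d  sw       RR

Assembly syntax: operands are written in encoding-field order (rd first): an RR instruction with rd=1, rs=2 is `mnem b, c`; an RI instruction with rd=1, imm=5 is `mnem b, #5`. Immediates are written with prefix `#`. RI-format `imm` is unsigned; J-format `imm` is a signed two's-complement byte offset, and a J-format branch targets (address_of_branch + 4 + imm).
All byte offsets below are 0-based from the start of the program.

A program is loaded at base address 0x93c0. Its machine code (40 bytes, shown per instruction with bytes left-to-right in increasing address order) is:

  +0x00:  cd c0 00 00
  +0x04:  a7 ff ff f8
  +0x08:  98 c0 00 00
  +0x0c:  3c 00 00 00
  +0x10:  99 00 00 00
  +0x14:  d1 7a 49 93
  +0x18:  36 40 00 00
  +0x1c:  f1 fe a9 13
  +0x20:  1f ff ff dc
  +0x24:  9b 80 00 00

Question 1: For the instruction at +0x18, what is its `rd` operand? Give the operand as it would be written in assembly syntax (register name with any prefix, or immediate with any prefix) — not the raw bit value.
+0x18: 36 40 00 00 ⇒ word 0x36400000 (big)
  opcode bits[31:26]=0xd: sw/RR
  rd@[25:24]=0x2 ⇒ c
  rs@[23:22]=0x1 ⇒ b

c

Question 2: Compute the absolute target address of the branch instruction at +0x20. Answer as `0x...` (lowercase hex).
+0x20: 1f ff ff dc ⇒ word 0x1fffffdc (big)
  opcode bits[31:26]=0x7: jmp/J
  [25:0] imm=67108828 (s26→-36) = #-36
  target = base 0x93c0 + off 0x20 + 4 + imm -36 = 0x93c0

0x93c0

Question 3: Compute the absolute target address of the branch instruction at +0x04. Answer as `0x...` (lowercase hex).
0x93c0

[04] a7 ff ff f8 → 0xa7fffff8
  op=0xa7fffff8>>26=0x29 ⇒ bl (J)
  [25:0] imm=67108856 (s26→-8) = #-8
  target = base 0x93c0 + off 0x04 + 4 + imm -8 = 0x93c0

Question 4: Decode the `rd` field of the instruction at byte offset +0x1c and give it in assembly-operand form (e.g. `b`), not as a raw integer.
off 0x1c: read f1 fe a9 13 as big → 0xf1fea913
  top 6b → 0x3c → sbi [RI]
  rd: (w>>24)&0x3=0x1 → b
  imm: (w>>0)&0xffffff=0xfea913 → #16689427

b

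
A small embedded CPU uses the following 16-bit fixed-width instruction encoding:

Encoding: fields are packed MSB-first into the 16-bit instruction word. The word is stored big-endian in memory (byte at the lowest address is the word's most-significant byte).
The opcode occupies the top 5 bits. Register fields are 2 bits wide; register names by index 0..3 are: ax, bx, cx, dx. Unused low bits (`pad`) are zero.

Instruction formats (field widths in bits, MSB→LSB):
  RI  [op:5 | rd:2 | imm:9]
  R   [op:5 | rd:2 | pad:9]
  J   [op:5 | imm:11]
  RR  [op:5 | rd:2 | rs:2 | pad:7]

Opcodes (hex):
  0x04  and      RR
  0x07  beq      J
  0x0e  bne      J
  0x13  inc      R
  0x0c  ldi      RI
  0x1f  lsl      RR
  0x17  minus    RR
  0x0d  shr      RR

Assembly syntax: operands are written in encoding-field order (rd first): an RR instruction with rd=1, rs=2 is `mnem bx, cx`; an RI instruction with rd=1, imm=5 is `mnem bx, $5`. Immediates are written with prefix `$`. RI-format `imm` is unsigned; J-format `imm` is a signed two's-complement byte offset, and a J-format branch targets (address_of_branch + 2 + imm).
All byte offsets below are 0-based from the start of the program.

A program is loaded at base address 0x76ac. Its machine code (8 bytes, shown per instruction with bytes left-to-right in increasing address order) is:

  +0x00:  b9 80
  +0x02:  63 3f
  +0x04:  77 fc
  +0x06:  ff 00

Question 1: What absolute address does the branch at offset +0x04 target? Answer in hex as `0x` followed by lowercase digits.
+0x04: 77 fc ⇒ word 0x77fc (big)
  opcode bits[15:11]=0xe: bne/J
  imm@[10:0]=0x7fc (s11→-4) ⇒ $-4
  target = base 0x76ac + off 0x04 + 2 + imm -4 = 0x76ae

0x76ae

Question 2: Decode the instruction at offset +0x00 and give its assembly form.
@+00  big-endian(b9 80) = 0xb980
  top 5b → 0x17 → minus [RR]
  rd: (w>>9)&0x3=0x0 → ax
  rs: (w>>7)&0x3=0x3 → dx

minus ax, dx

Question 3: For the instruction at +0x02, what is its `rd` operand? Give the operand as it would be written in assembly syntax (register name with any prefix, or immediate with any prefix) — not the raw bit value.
[02] 63 3f → 0x633f
  top 5b → 0xc → ldi [RI]
  rd@[10:9]=0x1 ⇒ bx
  imm@[8:0]=0x13f ⇒ $319

bx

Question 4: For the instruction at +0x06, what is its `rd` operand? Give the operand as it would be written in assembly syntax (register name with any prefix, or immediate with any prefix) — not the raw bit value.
+0x06: ff 00 ⇒ word 0xff00 (big)
  opcode bits[15:11]=0x1f: lsl/RR
  rd@[10:9]=0x3 ⇒ dx
  rs@[8:7]=0x2 ⇒ cx

dx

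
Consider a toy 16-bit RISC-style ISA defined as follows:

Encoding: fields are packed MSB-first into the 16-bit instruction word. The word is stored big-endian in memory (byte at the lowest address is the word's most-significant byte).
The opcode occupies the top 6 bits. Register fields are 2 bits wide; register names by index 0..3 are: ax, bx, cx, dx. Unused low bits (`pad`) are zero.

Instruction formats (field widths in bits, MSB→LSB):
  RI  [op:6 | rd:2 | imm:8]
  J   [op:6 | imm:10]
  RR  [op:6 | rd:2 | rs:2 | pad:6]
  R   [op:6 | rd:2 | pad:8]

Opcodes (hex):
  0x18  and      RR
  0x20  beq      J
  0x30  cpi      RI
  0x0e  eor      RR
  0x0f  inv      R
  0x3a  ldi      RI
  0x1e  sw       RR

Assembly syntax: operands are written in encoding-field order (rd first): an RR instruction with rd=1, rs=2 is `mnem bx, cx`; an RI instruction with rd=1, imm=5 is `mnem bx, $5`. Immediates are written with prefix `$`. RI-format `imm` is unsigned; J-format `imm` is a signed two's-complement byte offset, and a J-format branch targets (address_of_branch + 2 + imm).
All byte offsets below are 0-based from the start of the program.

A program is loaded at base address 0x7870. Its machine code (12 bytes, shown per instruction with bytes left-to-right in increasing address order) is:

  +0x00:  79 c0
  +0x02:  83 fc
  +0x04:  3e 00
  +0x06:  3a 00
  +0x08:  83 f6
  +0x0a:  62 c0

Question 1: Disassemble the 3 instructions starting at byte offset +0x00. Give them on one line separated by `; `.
sw bx, dx; beq $-4; inv cx

+0x00: 79 c0 ⇒ word 0x79c0 (big)
  op=0x79c0>>10=0x1e ⇒ sw (RR)
  [9:8] rd=1 = bx
  [7:6] rs=3 = dx
+0x02: 83 fc ⇒ word 0x83fc (big)
  op=0x83fc>>10=0x20 ⇒ beq (J)
  [9:0] imm=1020 (s10→-4) = $-4
+0x04: 3e 00 ⇒ word 0x3e00 (big)
  op=0x3e00>>10=0xf ⇒ inv (R)
  [9:8] rd=2 = cx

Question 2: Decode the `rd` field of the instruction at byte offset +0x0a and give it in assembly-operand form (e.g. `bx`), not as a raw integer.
cx

+0x0a: 62 c0 ⇒ word 0x62c0 (big)
  top 6b → 0x18 → and [RR]
  rd@[9:8]=0x2 ⇒ cx
  rs@[7:6]=0x3 ⇒ dx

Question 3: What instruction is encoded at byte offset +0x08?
off 0x08: read 83 f6 as big → 0x83f6
  op=0x83f6>>10=0x20 ⇒ beq (J)
  imm: (w>>0)&0x3ff=0x3f6 (s10→-10) → $-10

beq $-10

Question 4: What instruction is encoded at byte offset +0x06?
eor cx, ax

@+06  big-endian(3a 00) = 0x3a00
  top 6b → 0xe → eor [RR]
  rd: (w>>8)&0x3=0x2 → cx
  rs: (w>>6)&0x3=0x0 → ax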